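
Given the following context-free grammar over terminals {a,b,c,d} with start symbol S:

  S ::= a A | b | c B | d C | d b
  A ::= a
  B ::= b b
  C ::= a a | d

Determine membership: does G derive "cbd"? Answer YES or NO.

Convert to CNF:
  S -> T1 A | T2 B | T3 C | T3 T0 | b
  A -> a
  B -> T0 T0
  C -> T1 T1 | d
  T0 -> b
  T1 -> a
  T2 -> c
  T3 -> d

Fill CYK table bottom-up:
  T[0,0] 'c' = {T2}  orig:{}
  T[1,1] 'b' = {S,T0}  orig:{S}
  T[2,2] 'd' = {C,T3}  orig:{C}
  T[0,1] 'cb' = ∅
  T[1,2] 'bd' = ∅
  T[0,2] 'cbd' = ∅

S ∉ T[0,2] ⇒ NO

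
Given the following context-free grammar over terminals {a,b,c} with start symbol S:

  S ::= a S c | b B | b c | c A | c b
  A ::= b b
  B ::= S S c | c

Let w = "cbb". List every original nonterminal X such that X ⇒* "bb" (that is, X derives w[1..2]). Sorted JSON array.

CNF form of G:
  S -> T0 B | T0 T1 | T1 A | T1 T0 | T2 X4
  A -> T0 T0
  B -> S X3 | c
  T0 -> b
  T1 -> c
  T2 -> a
  X3 -> S T1
  X4 -> S T1

CYK table (by increasing span) — only the sub-triangle for w[1..2]:
  T[1,1] 'b' = {T0}  orig:{}
  T[2,2] 'b' = {T0}  orig:{}
  T[1,2] 'bb' = {A}

Original NTs in T[1,2] deriving "bb": ["A"]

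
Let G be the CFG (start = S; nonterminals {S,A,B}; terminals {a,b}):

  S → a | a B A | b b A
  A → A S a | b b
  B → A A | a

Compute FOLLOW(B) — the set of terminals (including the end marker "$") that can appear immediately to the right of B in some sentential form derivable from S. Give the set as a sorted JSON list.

Compute FIRST by fixpoint:
iter 1:
  A via A→b b: +{b}
  B via B→A A: +{b}
  B via B→a: +{a}
  S via S→a: +{a}
  S via S→b b A: +{b}
  FIRST[S]={a,b}  FIRST[A]={b}  FIRST[B]={a,b}
iter 2: (stable)
  FIRST[S]={a,b}  FIRST[A]={b}  FIRST[B]={a,b}

FOLLOW iteration:
initialize: $ ∈ FOLLOW(S)
round 1:
  A→A S a: FOLLOW(A) ⊇ FIRST(S) = {a,b}; new: +{a,b}
  A→A S a: FOLLOW(S) ⊇ FIRST(a) = {a}; new: +{a}
  S→a B A: FOLLOW(B) ⊇ FIRST(A) = {b}; new: +{b}
  S→a B A: FOLLOW(A) ⊇ FOLLOW(S) ⊇ {$,a}; new: +{$}
  FOLLOW(S)={$,a}  FOLLOW(A)={$,a,b}  FOLLOW(B)={b}
round 2: (no change)
  FOLLOW(S)={$,a}  FOLLOW(A)={$,a,b}  FOLLOW(B)={b}

FOLLOW(B) = ["b"]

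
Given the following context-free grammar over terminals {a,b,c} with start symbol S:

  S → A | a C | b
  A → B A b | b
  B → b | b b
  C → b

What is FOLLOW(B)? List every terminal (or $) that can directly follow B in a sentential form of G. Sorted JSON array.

Compute FIRST by fixpoint:
iter 1:
  A via A→b: +{b}
  B via B→b: +{b}
  C via C→b: +{b}
  S via S→A: +{b}
  S via S→a C: +{a}
  FIRST[S]={a,b}  FIRST[A]={b}  FIRST[B]={b}  FIRST[C]={b}
iter 2: — fixpoint
  FIRST[S]={a,b}  FIRST[A]={b}  FIRST[B]={b}  FIRST[C]={b}

Compute FOLLOW by fixpoint:
FOLLOW(S) := {$}
round 1:
  A→B A b: FOLLOW(B) ⊇ FIRST(A) = {b}; new: +{b}
  A→B A b: FOLLOW(A) ⊇ FIRST(b) = {b}; new: +{b}
  S→A: FOLLOW(A) ⊇ FOLLOW(S) ⊇ {$}; new: +{$}
  S→a C: FOLLOW(C) ⊇ FOLLOW(S) ⊇ {$}; new: +{$}
  S: {$}  A: {$,b}  B: {b}  C: {$}
round 2: (stable)
  S: {$}  A: {$,b}  B: {b}  C: {$}

FOLLOW(B) = ["b"]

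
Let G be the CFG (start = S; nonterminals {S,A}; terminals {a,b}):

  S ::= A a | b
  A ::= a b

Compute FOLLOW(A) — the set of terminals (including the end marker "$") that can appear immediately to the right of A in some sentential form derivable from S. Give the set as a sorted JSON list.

FIRST iteration:
iter 1:
  A via A→a b: +{a}
  S via S→A a: +{a}
  S via S→b: +{b}
  FIRST(S)={a,b}  FIRST(A)={a}
iter 2: (no change)
  FIRST(S)={a,b}  FIRST(A)={a}

Compute FOLLOW by fixpoint:
FOLLOW(S) := {$}
[1]
  S→A a: FOLLOW(A) ⊇ FIRST(a) = {a}; new: +{a}
  FOLLOW(S)={$}  FOLLOW(A)={a}
[2] (no change)
  FOLLOW(S)={$}  FOLLOW(A)={a}

FOLLOW(A) = ["a"]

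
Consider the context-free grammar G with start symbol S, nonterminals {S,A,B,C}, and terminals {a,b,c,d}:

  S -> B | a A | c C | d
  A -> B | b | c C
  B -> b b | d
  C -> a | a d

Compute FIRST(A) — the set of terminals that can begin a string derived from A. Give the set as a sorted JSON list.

FIRST iteration:
[1]
  A via A→b: +{b}
  A via A→c C: +{c}
  B via B→b b: +{b}
  B via B→d: +{d}
  C via C→a: +{a}
  S via S→B: +{b,d}
  S via S→a A: +{a}
  S via S→c C: +{c}
  S: {a,b,c,d}  A: {b,c}  B: {b,d}  C: {a}
[2]
  A via A→B: +{d}
  S: {a,b,c,d}  A: {b,c,d}  B: {b,d}  C: {a}
[3] done
  S: {a,b,c,d}  A: {b,c,d}  B: {b,d}  C: {a}

FIRST(A) = ["b", "c", "d"]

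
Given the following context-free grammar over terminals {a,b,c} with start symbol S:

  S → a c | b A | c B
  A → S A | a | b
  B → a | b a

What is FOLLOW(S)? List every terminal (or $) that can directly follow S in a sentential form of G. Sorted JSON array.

Compute FIRST by fixpoint:
pass 1:
  A via A→a: +{a}
  A via A→b: +{b}
  B via B→a: +{a}
  B via B→b a: +{b}
  S via S→a c: +{a}
  S via S→b A: +{b}
  S via S→c B: +{c}
  FIRST[S]={a,b,c}  FIRST[A]={a,b}  FIRST[B]={a,b}
pass 2:
  A via A→S A: +{c}
  FIRST[S]={a,b,c}  FIRST[A]={a,b,c}  FIRST[B]={a,b}
pass 3: — fixpoint
  FIRST[S]={a,b,c}  FIRST[A]={a,b,c}  FIRST[B]={a,b}

Compute FOLLOW by fixpoint:
initialize: $ ∈ FOLLOW(S)
round 1:
  A→S A: FOLLOW(S) ⊇ FIRST(A) = {a,b,c}; new: +{a,b,c}
  S→b A: FOLLOW(A) ⊇ FOLLOW(S) ⊇ {$,a,b,c}; new: +{$,a,b,c}
  S→c B: FOLLOW(B) ⊇ FOLLOW(S) ⊇ {$,a,b,c}; new: +{$,a,b,c}
  FOLLOW[S]={$,a,b,c}  FOLLOW[A]={$,a,b,c}  FOLLOW[B]={$,a,b,c}
round 2: (no change)
  FOLLOW[S]={$,a,b,c}  FOLLOW[A]={$,a,b,c}  FOLLOW[B]={$,a,b,c}

FOLLOW(S) = ["$", "a", "b", "c"]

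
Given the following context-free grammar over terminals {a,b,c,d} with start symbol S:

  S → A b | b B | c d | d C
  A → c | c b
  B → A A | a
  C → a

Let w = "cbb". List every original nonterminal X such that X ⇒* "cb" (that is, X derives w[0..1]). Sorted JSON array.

CNF form of G:
  S -> A T1 | T0 T2 | T1 B | T2 C
  A -> T0 T1 | c
  B -> A A | a
  C -> a
  T0 -> c
  T1 -> b
  T2 -> d

Fill CYK table bottom-up (cells [i..j] with 0 ≤ i ≤ j ≤ 1 only):
  [0..0]={A,T0}  "c"  orig:{A}
  [1..1]={T1}  "b"  orig:{}
  [0..1]={A,S}  "cb"

Original NTs in T[0,1] deriving "cb": ["A", "S"]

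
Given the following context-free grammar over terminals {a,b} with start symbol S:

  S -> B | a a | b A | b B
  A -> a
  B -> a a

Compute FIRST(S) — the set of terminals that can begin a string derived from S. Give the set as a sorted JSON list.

Compute FIRST by fixpoint:
[1]
  A via A→a: +{a}
  B via B→a a: +{a}
  S via S→B: +{a}
  S via S→b A: +{b}
  FIRST(S)={a,b}  FIRST(A)={a}  FIRST(B)={a}
[2] — fixpoint
  FIRST(S)={a,b}  FIRST(A)={a}  FIRST(B)={a}

FIRST(S) = ["a", "b"]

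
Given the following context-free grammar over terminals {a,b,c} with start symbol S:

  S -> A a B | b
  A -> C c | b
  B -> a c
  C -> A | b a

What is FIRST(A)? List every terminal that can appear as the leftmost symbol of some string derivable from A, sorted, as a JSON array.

Compute FIRST by fixpoint:
round 1:
  A via A→b: +{b}
  B via B→a c: +{a}
  C via C→A: +{b}
  S via S→A a B: +{b}
  FIRST[S]={b}  FIRST[A]={b}  FIRST[B]={a}  FIRST[C]={b}
round 2: (stable)
  FIRST[S]={b}  FIRST[A]={b}  FIRST[B]={a}  FIRST[C]={b}

FIRST(A) = ["b"]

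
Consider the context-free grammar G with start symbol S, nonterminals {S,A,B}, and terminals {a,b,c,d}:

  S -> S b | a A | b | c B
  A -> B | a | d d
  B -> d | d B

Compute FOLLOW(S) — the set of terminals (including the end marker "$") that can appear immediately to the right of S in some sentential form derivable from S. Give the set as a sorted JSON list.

FIRST sets, iterate to fixpoint:
pass 1:
  A via A→a: +{a}
  A via A→d d: +{d}
  B via B→d: +{d}
  S via S→a A: +{a}
  S via S→b: +{b}
  S via S→c B: +{c}
  FIRST[S]={a,b,c}  FIRST[A]={a,d}  FIRST[B]={d}
pass 2: — fixpoint
  FIRST[S]={a,b,c}  FIRST[A]={a,d}  FIRST[B]={d}

FOLLOW sets:
initialize: $ ∈ FOLLOW(S)
iter 1:
  S→S b: FOLLOW(S) ⊇ FIRST(b) = {b}; new: +{b}
  S→a A: FOLLOW(A) ⊇ FOLLOW(S) ⊇ {$,b}; new: +{$,b}
  S→c B: FOLLOW(B) ⊇ FOLLOW(S) ⊇ {$,b}; new: +{$,b}
  S: {$,b}  A: {$,b}  B: {$,b}
iter 2: done
  S: {$,b}  A: {$,b}  B: {$,b}

FOLLOW(S) = ["$", "b"]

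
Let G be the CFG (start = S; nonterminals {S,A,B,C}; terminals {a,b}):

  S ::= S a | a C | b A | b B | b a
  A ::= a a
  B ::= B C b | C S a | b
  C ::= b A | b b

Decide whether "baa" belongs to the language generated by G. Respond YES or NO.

CNF form of G:
  S -> S T0 | T0 C | T1 A | T1 B | T1 T0
  A -> T0 T0
  B -> B X2 | C X3 | b
  C -> T1 A | T1 T1
  T0 -> a
  T1 -> b
  X2 -> C T1
  X3 -> S T0

Fill CYK table bottom-up:
  T[0,0] 'b' = {B,T1}  orig:{B}
  T[1,1] 'a' = {T0}  orig:{}
  T[2,2] 'a' = {T0}  orig:{}
  T[0,1] 'ba' = {S}
  T[1,2] 'aa' = {A}
  T[0,2] 'baa' = {C,S,X3}  orig:{C,S}

S ∈ T[0,2] ⇒ YES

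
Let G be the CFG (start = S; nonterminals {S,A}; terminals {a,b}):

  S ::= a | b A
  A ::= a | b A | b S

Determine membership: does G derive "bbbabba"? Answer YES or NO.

Convert to CNF:
  S -> T0 A | a
  A -> T0 A | T0 S | a
  T0 -> b

CYK table (by increasing span):
  cell(0,0) b: {T0}  orig:{}
  cell(1,1) b: {T0}  orig:{}
  cell(2,2) b: {T0}  orig:{}
  cell(3,3) a: {A,S}
  cell(4,4) b: {T0}  orig:{}
  cell(5,5) b: {T0}  orig:{}
  cell(6,6) a: {A,S}
  cell(0,1) bb: ∅
  cell(1,2) bb: ∅
  cell(2,3) ba: {A,S}
  cell(3,4) ab: ∅
  cell(4,5) bb: ∅
  cell(5,6) ba: {A,S}
  cell(0,2) bbb: ∅
  cell(1,3) bba: {A,S}
  cell(2,4) bab: ∅
  cell(3,5) abb: ∅
  cell(4,6) bba: {A,S}
  cell(0,3) bbba: {A,S}
  cell(1,4) bbab: ∅
  cell(2,5) babb: ∅
  cell(3,6) abba: ∅
  cell(0,4) bbbab: ∅
  cell(1,5) bbabb: ∅
  cell(2,6) babba: ∅
  cell(0,5) bbbabb: ∅
  cell(1,6) bbabba: ∅
  cell(0,6) bbbabba: ∅

S ∉ T[0,6] ⇒ NO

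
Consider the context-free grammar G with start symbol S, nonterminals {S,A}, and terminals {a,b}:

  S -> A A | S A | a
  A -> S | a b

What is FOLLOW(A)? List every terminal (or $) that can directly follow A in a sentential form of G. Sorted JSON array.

Compute FIRST by fixpoint:
[1]
  A via A→a b: +{a}
  S via S→A A: +{a}
  FIRST[S]={a}  FIRST[A]={a}
[2] — fixpoint
  FIRST[S]={a}  FIRST[A]={a}

FOLLOW iteration:
initialize: $ ∈ FOLLOW(S)
pass 1:
  S→A A: FOLLOW(A) ⊇ FIRST(A) = {a}; new: +{a}
  S→A A: FOLLOW(A) ⊇ FOLLOW(S) ⊇ {$}; new: +{$}
  S→S A: FOLLOW(S) ⊇ FIRST(A) = {a}; new: +{a}
  S: {$,a}  A: {$,a}
pass 2: done
  S: {$,a}  A: {$,a}

FOLLOW(A) = ["$", "a"]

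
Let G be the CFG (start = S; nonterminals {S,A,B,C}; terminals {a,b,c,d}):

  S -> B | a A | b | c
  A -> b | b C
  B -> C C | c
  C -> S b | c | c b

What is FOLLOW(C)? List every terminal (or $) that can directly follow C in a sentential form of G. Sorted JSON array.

Compute FIRST by fixpoint:
iter 1:
  A via A→b: +{b}
  B via B→c: +{c}
  C via C→c: +{c}
  S via S→B: +{c}
  S via S→a A: +{a}
  S via S→b: +{b}
  S: {a,b,c}  A: {b}  B: {c}  C: {c}
iter 2:
  C via C→S b: +{a,b}
  S: {a,b,c}  A: {b}  B: {c}  C: {a,b,c}
iter 3:
  B via B→C C: +{a,b}
  S: {a,b,c}  A: {b}  B: {a,b,c}  C: {a,b,c}
iter 4: done
  S: {a,b,c}  A: {b}  B: {a,b,c}  C: {a,b,c}

FOLLOW iteration:
FOLLOW(S) := {$}
round 1:
  B→C C: FOLLOW(C) ⊇ FIRST(C) = {a,b,c}; new: +{a,b,c}
  C→S b: FOLLOW(S) ⊇ FIRST(b) = {b}; new: +{b}
  S→B: FOLLOW(B) ⊇ FOLLOW(S) ⊇ {$,b}; new: +{$,b}
  S→a A: FOLLOW(A) ⊇ FOLLOW(S) ⊇ {$,b}; new: +{$,b}
  S: {$,b}  A: {$,b}  B: {$,b}  C: {a,b,c}
round 2:
  A→b C: FOLLOW(C) ⊇ FOLLOW(A) ⊇ {$,b}; new: +{$}
  S: {$,b}  A: {$,b}  B: {$,b}  C: {$,a,b,c}
round 3: — fixpoint
  S: {$,b}  A: {$,b}  B: {$,b}  C: {$,a,b,c}

FOLLOW(C) = ["$", "a", "b", "c"]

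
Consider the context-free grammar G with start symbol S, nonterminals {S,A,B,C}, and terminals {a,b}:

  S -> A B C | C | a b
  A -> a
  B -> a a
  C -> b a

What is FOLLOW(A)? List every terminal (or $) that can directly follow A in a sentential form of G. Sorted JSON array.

Compute FIRST by fixpoint:
iter 1:
  A via A→a: +{a}
  B via B→a a: +{a}
  C via C→b a: +{b}
  S via S→A B C: +{a}
  S via S→C: +{b}
  FIRST(S)={a,b}  FIRST(A)={a}  FIRST(B)={a}  FIRST(C)={b}
iter 2: (no change)
  FIRST(S)={a,b}  FIRST(A)={a}  FIRST(B)={a}  FIRST(C)={b}

FOLLOW sets:
FOLLOW(S) := {$}
[1]
  S→A B C: FOLLOW(A) ⊇ FIRST(B) = {a}; new: +{a}
  S→A B C: FOLLOW(B) ⊇ FIRST(C) = {b}; new: +{b}
  S→A B C: FOLLOW(C) ⊇ FOLLOW(S) ⊇ {$}; new: +{$}
  FOLLOW(S)={$}  FOLLOW(A)={a}  FOLLOW(B)={b}  FOLLOW(C)={$}
[2] — fixpoint
  FOLLOW(S)={$}  FOLLOW(A)={a}  FOLLOW(B)={b}  FOLLOW(C)={$}

FOLLOW(A) = ["a"]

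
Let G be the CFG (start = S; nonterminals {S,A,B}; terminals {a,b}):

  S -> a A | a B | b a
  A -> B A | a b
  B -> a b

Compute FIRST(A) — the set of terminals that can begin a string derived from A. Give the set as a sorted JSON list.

Compute FIRST by fixpoint:
[1]
  A via A→a b: +{a}
  B via B→a b: +{a}
  S via S→a A: +{a}
  S via S→b a: +{b}
  S: {a,b}  A: {a}  B: {a}
[2] (no change)
  S: {a,b}  A: {a}  B: {a}

FIRST(A) = ["a"]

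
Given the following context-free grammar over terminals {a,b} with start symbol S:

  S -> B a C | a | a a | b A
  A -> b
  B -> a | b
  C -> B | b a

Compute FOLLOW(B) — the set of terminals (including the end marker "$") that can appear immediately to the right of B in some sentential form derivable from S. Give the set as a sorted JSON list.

FIRST iteration:
[1]
  A via A→b: +{b}
  B via B→a: +{a}
  B via B→b: +{b}
  C via C→B: +{a,b}
  S via S→B a C: +{a,b}
  S: {a,b}  A: {b}  B: {a,b}  C: {a,b}
[2] — fixpoint
  S: {a,b}  A: {b}  B: {a,b}  C: {a,b}

Compute FOLLOW by fixpoint:
initialize: $ ∈ FOLLOW(S)
pass 1:
  S→B a C: FOLLOW(B) ⊇ FIRST(a) = {a}; new: +{a}
  S→B a C: FOLLOW(C) ⊇ FOLLOW(S) ⊇ {$}; new: +{$}
  S→b A: FOLLOW(A) ⊇ FOLLOW(S) ⊇ {$}; new: +{$}
  S: {$}  A: {$}  B: {a}  C: {$}
pass 2:
  C→B: FOLLOW(B) ⊇ FOLLOW(C) ⊇ {$}; new: +{$}
  S: {$}  A: {$}  B: {$,a}  C: {$}
pass 3: done
  S: {$}  A: {$}  B: {$,a}  C: {$}

FOLLOW(B) = ["$", "a"]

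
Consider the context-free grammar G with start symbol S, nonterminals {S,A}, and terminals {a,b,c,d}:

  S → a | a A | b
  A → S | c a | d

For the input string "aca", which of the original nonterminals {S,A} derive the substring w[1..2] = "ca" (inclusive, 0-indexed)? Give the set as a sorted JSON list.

CNF form of G:
  S -> T0 A | a | b
  A -> T0 A | T1 T0 | a | b | d
  T0 -> a
  T1 -> c

Fill CYK table bottom-up (cells [i..j] with 1 ≤ i ≤ j ≤ 2 only):
  cell(1,1) c: {T1}  orig:{}
  cell(2,2) a: {A,S,T0}  orig:{A,S}
  cell(1,2) ca: {A}

Original NTs in T[1,2] deriving "ca": ["A"]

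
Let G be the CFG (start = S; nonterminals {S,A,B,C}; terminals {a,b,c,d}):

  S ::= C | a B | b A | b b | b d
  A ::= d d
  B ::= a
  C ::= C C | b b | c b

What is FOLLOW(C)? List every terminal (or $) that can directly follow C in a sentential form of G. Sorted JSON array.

Compute FIRST by fixpoint:
pass 1:
  A via A→d d: +{d}
  B via B→a: +{a}
  C via C→b b: +{b}
  C via C→c b: +{c}
  S via S→C: +{b,c}
  S via S→a B: +{a}
  FIRST(S)={a,b,c}  FIRST(A)={d}  FIRST(B)={a}  FIRST(C)={b,c}
pass 2: — fixpoint
  FIRST(S)={a,b,c}  FIRST(A)={d}  FIRST(B)={a}  FIRST(C)={b,c}

FOLLOW sets:
FOLLOW(S) := {$}
round 1:
  C→C C: FOLLOW(C) ⊇ FIRST(C) = {b,c}; new: +{b,c}
  S→C: FOLLOW(C) ⊇ FOLLOW(S) ⊇ {$}; new: +{$}
  S→a B: FOLLOW(B) ⊇ FOLLOW(S) ⊇ {$}; new: +{$}
  S→b A: FOLLOW(A) ⊇ FOLLOW(S) ⊇ {$}; new: +{$}
  FOLLOW(S)={$}  FOLLOW(A)={$}  FOLLOW(B)={$}  FOLLOW(C)={$,b,c}
round 2: done
  FOLLOW(S)={$}  FOLLOW(A)={$}  FOLLOW(B)={$}  FOLLOW(C)={$,b,c}

FOLLOW(C) = ["$", "b", "c"]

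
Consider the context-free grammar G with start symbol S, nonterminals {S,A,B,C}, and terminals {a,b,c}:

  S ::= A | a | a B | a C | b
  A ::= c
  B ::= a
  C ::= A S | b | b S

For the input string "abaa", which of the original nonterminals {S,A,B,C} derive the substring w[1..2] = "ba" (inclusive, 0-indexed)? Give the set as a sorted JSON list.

Convert to CNF:
  S -> T1 B | T1 C | a | b | c
  A -> c
  B -> a
  C -> A S | T0 S | b
  T0 -> b
  T1 -> a

CYK fill — only the sub-triangle for w[1..2]:
  cell(1,1) b: {C,S,T0}  orig:{C,S}
  cell(2,2) a: {B,S,T1}  orig:{B,S}
  cell(1,2) ba: {C}

Original NTs in T[1,2] deriving "ba": ["C"]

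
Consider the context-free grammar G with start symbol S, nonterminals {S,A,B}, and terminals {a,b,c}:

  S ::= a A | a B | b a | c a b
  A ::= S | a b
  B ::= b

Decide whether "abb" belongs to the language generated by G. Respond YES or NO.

Convert to CNF:
  S -> T0 A | T0 B | T1 T0 | T2 X4
  A -> T0 A | T0 B | T0 T1 | T1 T0 | T2 X3
  B -> b
  T0 -> a
  T1 -> b
  T2 -> c
  X3 -> T0 T1
  X4 -> T0 T1

CYK table (by increasing span):
  T[0,0] 'a' = {T0}  orig:{}
  T[1,1] 'b' = {B,T1}  orig:{B}
  T[2,2] 'b' = {B,T1}  orig:{B}
  T[0,1] 'ab' = {A,S,X3,X4}  orig:{A,S}
  T[1,2] 'bb' = ∅
  T[0,2] 'abb' = ∅

S ∉ T[0,2] ⇒ NO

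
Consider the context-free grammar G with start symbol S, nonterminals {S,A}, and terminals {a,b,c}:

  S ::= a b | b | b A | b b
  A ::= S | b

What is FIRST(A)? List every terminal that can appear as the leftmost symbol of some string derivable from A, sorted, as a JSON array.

Compute FIRST by fixpoint:
iter 1:
  A via A→b: +{b}
  S via S→a b: +{a}
  S via S→b: +{b}
  S: {a,b}  A: {b}
iter 2:
  A via A→S: +{a}
  S: {a,b}  A: {a,b}
iter 3: done
  S: {a,b}  A: {a,b}

FIRST(A) = ["a", "b"]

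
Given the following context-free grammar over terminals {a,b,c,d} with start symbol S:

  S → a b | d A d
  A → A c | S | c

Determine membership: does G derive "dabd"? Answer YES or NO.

CNF form of G:
  S -> T1 T2 | T3 X5
  A -> A T0 | T1 T2 | T3 X4 | c
  T0 -> c
  T1 -> a
  T2 -> b
  T3 -> d
  X4 -> A T3
  X5 -> A T3

CYK table (by increasing span):
  [0..0]={T3}  "d"  orig:{}
  [1..1]={T1}  "a"  orig:{}
  [2..2]={T2}  "b"  orig:{}
  [3..3]={T3}  "d"  orig:{}
  [0..1]=∅  "da"
  [1..2]={A,S}  "ab"
  [2..3]=∅  "bd"
  [0..2]=∅  "dab"
  [1..3]={X4,X5}  "abd"  orig:{}
  [0..3]={A,S}  "dabd"

S ∈ T[0,3] ⇒ YES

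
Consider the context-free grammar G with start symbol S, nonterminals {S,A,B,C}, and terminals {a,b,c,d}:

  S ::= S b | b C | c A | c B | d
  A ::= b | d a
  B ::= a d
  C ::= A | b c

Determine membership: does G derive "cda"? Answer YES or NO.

CNF form of G:
  S -> S T2 | T2 C | T3 A | T3 B | d
  A -> T0 T1 | b
  B -> T1 T0
  C -> T0 T1 | T2 T3 | b
  T0 -> d
  T1 -> a
  T2 -> b
  T3 -> c

Fill CYK table bottom-up:
  T[0,0] 'c' = {T3}  orig:{}
  T[1,1] 'd' = {S,T0}  orig:{S}
  T[2,2] 'a' = {T1}  orig:{}
  T[0,1] 'cd' = ∅
  T[1,2] 'da' = {A,C}
  T[0,2] 'cda' = {S}

S ∈ T[0,2] ⇒ YES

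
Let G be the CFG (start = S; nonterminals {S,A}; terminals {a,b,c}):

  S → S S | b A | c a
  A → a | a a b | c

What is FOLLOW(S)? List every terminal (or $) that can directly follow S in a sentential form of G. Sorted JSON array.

Compute FIRST by fixpoint:
pass 1:
  A via A→a: +{a}
  A via A→c: +{c}
  S via S→b A: +{b}
  S via S→c a: +{c}
  S: {b,c}  A: {a,c}
pass 2: — fixpoint
  S: {b,c}  A: {a,c}

Compute FOLLOW by fixpoint:
seed FOLLOW(S) with $
iter 1:
  S→S S: FOLLOW(S) ⊇ FIRST(S) = {b,c}; new: +{b,c}
  S→b A: FOLLOW(A) ⊇ FOLLOW(S) ⊇ {$,b,c}; new: +{$,b,c}
  S: {$,b,c}  A: {$,b,c}
iter 2: — fixpoint
  S: {$,b,c}  A: {$,b,c}

FOLLOW(S) = ["$", "b", "c"]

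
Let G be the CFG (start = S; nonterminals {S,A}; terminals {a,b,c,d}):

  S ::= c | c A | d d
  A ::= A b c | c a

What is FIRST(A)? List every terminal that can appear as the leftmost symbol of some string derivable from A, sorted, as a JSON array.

Compute FIRST by fixpoint:
pass 1:
  A via A→c a: +{c}
  S via S→c: +{c}
  S via S→d d: +{d}
  S: {c,d}  A: {c}
pass 2: done
  S: {c,d}  A: {c}

FIRST(A) = ["c"]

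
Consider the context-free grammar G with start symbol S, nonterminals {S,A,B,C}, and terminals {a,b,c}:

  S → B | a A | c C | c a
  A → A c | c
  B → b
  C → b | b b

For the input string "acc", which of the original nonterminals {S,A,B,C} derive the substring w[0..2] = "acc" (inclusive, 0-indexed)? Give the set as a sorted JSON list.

CNF form of G:
  S -> T0 C | T0 T2 | T2 A | b
  A -> A T0 | c
  B -> b
  C -> T1 T1 | b
  T0 -> c
  T1 -> b
  T2 -> a

CYK table (by increasing span) — only the sub-triangle for w[0..2]:
  T[0,0] 'a' = {T2}  orig:{}
  T[1,1] 'c' = {A,T0}  orig:{A}
  T[2,2] 'c' = {A,T0}  orig:{A}
  T[0,1] 'ac' = {S}
  T[1,2] 'cc' = {A}
  T[0,2] 'acc' = {S}

Original NTs in T[0,2] deriving "acc": ["S"]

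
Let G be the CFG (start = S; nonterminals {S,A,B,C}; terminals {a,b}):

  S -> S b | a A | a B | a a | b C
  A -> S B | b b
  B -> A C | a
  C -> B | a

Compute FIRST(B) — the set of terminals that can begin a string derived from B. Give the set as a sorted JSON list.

FIRST sets, iterate to fixpoint:
pass 1:
  A via A→b b: +{b}
  B via B→A C: +{b}
  B via B→a: +{a}
  C via C→B: +{a,b}
  S via S→a A: +{a}
  S via S→b C: +{b}
  FIRST(S)={a,b}  FIRST(A)={b}  FIRST(B)={a,b}  FIRST(C)={a,b}
pass 2:
  A via A→S B: +{a}
  FIRST(S)={a,b}  FIRST(A)={a,b}  FIRST(B)={a,b}  FIRST(C)={a,b}
pass 3: — fixpoint
  FIRST(S)={a,b}  FIRST(A)={a,b}  FIRST(B)={a,b}  FIRST(C)={a,b}

FIRST(B) = ["a", "b"]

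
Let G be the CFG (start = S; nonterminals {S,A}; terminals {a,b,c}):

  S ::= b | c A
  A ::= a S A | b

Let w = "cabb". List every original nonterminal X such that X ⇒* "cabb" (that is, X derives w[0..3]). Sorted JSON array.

Convert to CNF:
  S -> T1 A | b
  A -> T0 X2 | b
  T0 -> a
  T1 -> c
  X2 -> S A

CYK fill, restricted to cells inside w[0..3]:
  T[0,0] 'c' = {T1}  orig:{}
  T[1,1] 'a' = {T0}  orig:{}
  T[2,2] 'b' = {A,S}
  T[3,3] 'b' = {A,S}
  T[0,1] 'ca' = ∅
  T[1,2] 'ab' = ∅
  T[2,3] 'bb' = {X2}  orig:{}
  T[0,2] 'cab' = ∅
  T[1,3] 'abb' = {A}
  T[0,3] 'cabb' = {S}

Original NTs in T[0,3] deriving "cabb": ["S"]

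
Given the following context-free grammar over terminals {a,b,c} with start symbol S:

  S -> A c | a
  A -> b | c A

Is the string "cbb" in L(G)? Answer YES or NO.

CNF form of G:
  S -> A T0 | a
  A -> T0 A | b
  T0 -> c

CYK table (by increasing span):
  [0..0]={T0}  "c"  orig:{}
  [1..1]={A}  "b"
  [2..2]={A}  "b"
  [0..1]={A}  "cb"
  [1..2]=∅  "bb"
  [0..2]=∅  "cbb"

S ∉ T[0,2] ⇒ NO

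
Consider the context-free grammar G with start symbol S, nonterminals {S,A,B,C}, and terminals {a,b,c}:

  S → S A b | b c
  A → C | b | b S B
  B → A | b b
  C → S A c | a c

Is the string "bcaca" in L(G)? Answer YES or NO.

Convert to CNF:
  S -> S X8 | T2 T0
  A -> S X3 | T1 T0 | T2 X4 | b
  B -> S X5 | T1 T0 | T2 T2 | T2 X6 | b
  C -> S X7 | T1 T0
  T0 -> c
  T1 -> a
  T2 -> b
  X3 -> A T0
  X4 -> S B
  X5 -> A T0
  X6 -> S B
  X7 -> A T0
  X8 -> A T2

CYK fill:
  T[0,0] 'b' = {A,B,T2}  orig:{A,B}
  T[1,1] 'c' = {T0}  orig:{}
  T[2,2] 'a' = {T1}  orig:{}
  T[3,3] 'c' = {T0}  orig:{}
  T[4,4] 'a' = {T1}  orig:{}
  T[0,1] 'bc' = {S,X3,X5,X7}  orig:{S}
  T[1,2] 'ca' = ∅
  T[2,3] 'ac' = {A,B,C}
  T[3,4] 'ca' = ∅
  T[0,2] 'bca' = ∅
  T[1,3] 'cac' = ∅
  T[2,4] 'aca' = ∅
  T[0,3] 'bcac' = {X4,X6}  orig:{}
  T[1,4] 'caca' = ∅
  T[0,4] 'bcaca' = ∅

S ∉ T[0,4] ⇒ NO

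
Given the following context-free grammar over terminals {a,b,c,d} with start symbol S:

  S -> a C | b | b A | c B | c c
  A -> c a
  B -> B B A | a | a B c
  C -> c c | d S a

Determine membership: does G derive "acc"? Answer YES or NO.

CNF form of G:
  S -> T0 B | T0 T0 | T1 C | T3 A | b
  A -> T0 T1
  B -> B X4 | T1 X5 | a
  C -> T0 T0 | T2 X6
  T0 -> c
  T1 -> a
  T2 -> d
  T3 -> b
  X4 -> B A
  X5 -> B T0
  X6 -> S T1

CYK fill:
  [0..0]={B,T1}  "a"  orig:{B}
  [1..1]={T0}  "c"  orig:{}
  [2..2]={T0}  "c"  orig:{}
  [0..1]={X5}  "ac"  orig:{}
  [1..2]={C,S}  "cc"
  [0..2]={S}  "acc"

S ∈ T[0,2] ⇒ YES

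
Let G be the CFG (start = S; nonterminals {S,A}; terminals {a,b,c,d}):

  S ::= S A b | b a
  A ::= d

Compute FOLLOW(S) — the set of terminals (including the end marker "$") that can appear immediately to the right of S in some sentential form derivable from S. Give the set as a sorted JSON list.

FIRST sets, iterate to fixpoint:
round 1:
  A via A→d: +{d}
  S via S→b a: +{b}
  FIRST[S]={b}  FIRST[A]={d}
round 2: (no change)
  FIRST[S]={b}  FIRST[A]={d}

FOLLOW iteration:
FOLLOW(S) := {$}
round 1:
  S→S A b: FOLLOW(S) ⊇ FIRST(A) = {d}; new: +{d}
  S→S A b: FOLLOW(A) ⊇ FIRST(b) = {b}; new: +{b}
  FOLLOW[S]={$,d}  FOLLOW[A]={b}
round 2: (stable)
  FOLLOW[S]={$,d}  FOLLOW[A]={b}

FOLLOW(S) = ["$", "d"]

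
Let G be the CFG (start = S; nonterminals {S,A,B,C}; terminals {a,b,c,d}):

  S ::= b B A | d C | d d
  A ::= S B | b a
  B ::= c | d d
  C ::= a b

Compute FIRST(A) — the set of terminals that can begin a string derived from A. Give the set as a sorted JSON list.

Compute FIRST by fixpoint:
iter 1:
  A via A→b a: +{b}
  B via B→c: +{c}
  B via B→d d: +{d}
  C via C→a b: +{a}
  S via S→b B A: +{b}
  S via S→d C: +{d}
  FIRST(S)={b,d}  FIRST(A)={b}  FIRST(B)={c,d}  FIRST(C)={a}
iter 2:
  A via A→S B: +{d}
  FIRST(S)={b,d}  FIRST(A)={b,d}  FIRST(B)={c,d}  FIRST(C)={a}
iter 3: (no change)
  FIRST(S)={b,d}  FIRST(A)={b,d}  FIRST(B)={c,d}  FIRST(C)={a}

FIRST(A) = ["b", "d"]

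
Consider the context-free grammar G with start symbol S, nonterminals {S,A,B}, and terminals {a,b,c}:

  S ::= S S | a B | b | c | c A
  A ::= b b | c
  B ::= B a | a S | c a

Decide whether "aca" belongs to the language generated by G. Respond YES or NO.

Convert to CNF:
  S -> S S | T1 B | T2 A | b | c
  A -> T0 T0 | c
  B -> B T1 | T1 S | T2 T1
  T0 -> b
  T1 -> a
  T2 -> c

CYK table (by increasing span):
  T[0,0] 'a' = {T1}  orig:{}
  T[1,1] 'c' = {A,S,T2}  orig:{A,S}
  T[2,2] 'a' = {T1}  orig:{}
  T[0,1] 'ac' = {B}
  T[1,2] 'ca' = {B}
  T[0,2] 'aca' = {B,S}

S ∈ T[0,2] ⇒ YES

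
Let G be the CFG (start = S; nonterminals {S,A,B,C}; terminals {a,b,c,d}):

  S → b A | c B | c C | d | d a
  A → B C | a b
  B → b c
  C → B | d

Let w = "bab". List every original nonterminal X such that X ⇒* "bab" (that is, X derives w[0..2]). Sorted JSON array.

CNF form of G:
  S -> T1 A | T2 B | T2 C | T3 T0 | d
  A -> B C | T0 T1
  B -> T1 T2
  C -> T1 T2 | d
  T0 -> a
  T1 -> b
  T2 -> c
  T3 -> d

CYK fill, restricted to cells inside w[0..2]:
  cell(0,0) b: {T1}  orig:{}
  cell(1,1) a: {T0}  orig:{}
  cell(2,2) b: {T1}  orig:{}
  cell(0,1) ba: ∅
  cell(1,2) ab: {A}
  cell(0,2) bab: {S}

Original NTs in T[0,2] deriving "bab": ["S"]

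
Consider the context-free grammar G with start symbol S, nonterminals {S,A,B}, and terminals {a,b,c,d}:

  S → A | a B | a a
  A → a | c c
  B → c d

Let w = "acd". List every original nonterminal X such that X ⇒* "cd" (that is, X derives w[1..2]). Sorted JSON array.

Convert to CNF:
  S -> T0 T0 | T2 B | T2 T2 | a
  A -> T0 T0 | a
  B -> T0 T1
  T0 -> c
  T1 -> d
  T2 -> a

CYK fill, restricted to cells inside w[1..2]:
  [1..1]={T0}  "c"  orig:{}
  [2..2]={T1}  "d"  orig:{}
  [1..2]={B}  "cd"

Original NTs in T[1,2] deriving "cd": ["B"]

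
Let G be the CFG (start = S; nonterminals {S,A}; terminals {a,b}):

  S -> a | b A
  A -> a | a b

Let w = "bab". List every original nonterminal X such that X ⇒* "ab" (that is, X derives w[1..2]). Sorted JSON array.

CNF form of G:
  S -> T1 A | a
  A -> T0 T1 | a
  T0 -> a
  T1 -> b

CYK fill (cells [i..j] with 1 ≤ i ≤ j ≤ 2 only):
  [1..1]={A,S,T0}  "a"  orig:{A,S}
  [2..2]={T1}  "b"  orig:{}
  [1..2]={A}  "ab"

Original NTs in T[1,2] deriving "ab": ["A"]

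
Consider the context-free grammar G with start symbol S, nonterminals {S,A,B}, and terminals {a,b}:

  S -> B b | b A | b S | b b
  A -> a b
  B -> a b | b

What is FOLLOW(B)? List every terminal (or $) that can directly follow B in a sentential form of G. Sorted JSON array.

FIRST sets, iterate to fixpoint:
round 1:
  A via A→a b: +{a}
  B via B→a b: +{a}
  B via B→b: +{b}
  S via S→B b: +{a,b}
  FIRST[S]={a,b}  FIRST[A]={a}  FIRST[B]={a,b}
round 2: (no change)
  FIRST[S]={a,b}  FIRST[A]={a}  FIRST[B]={a,b}

Compute FOLLOW by fixpoint:
initialize: $ ∈ FOLLOW(S)
iter 1:
  S→B b: FOLLOW(B) ⊇ FIRST(b) = {b}; new: +{b}
  S→b A: FOLLOW(A) ⊇ FOLLOW(S) ⊇ {$}; new: +{$}
  S: {$}  A: {$}  B: {b}
iter 2: (stable)
  S: {$}  A: {$}  B: {b}

FOLLOW(B) = ["b"]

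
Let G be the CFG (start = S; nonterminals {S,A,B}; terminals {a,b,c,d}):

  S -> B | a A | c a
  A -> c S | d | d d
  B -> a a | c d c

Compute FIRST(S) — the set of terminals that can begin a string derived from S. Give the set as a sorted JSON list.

FIRST sets, iterate to fixpoint:
[1]
  A via A→c S: +{c}
  A via A→d: +{d}
  B via B→a a: +{a}
  B via B→c d c: +{c}
  S via S→B: +{a,c}
  FIRST(S)={a,c}  FIRST(A)={c,d}  FIRST(B)={a,c}
[2] (no change)
  FIRST(S)={a,c}  FIRST(A)={c,d}  FIRST(B)={a,c}

FIRST(S) = ["a", "c"]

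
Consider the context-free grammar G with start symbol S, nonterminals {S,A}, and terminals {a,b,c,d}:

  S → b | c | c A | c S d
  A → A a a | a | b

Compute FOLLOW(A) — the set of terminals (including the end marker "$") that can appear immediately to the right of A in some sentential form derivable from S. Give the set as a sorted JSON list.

Compute FIRST by fixpoint:
round 1:
  A via A→a: +{a}
  A via A→b: +{b}
  S via S→b: +{b}
  S via S→c: +{c}
  FIRST[S]={b,c}  FIRST[A]={a,b}
round 2: (stable)
  FIRST[S]={b,c}  FIRST[A]={a,b}

FOLLOW sets:
initialize: $ ∈ FOLLOW(S)
pass 1:
  A→A a a: FOLLOW(A) ⊇ FIRST(a) = {a}; new: +{a}
  S→c A: FOLLOW(A) ⊇ FOLLOW(S) ⊇ {$}; new: +{$}
  S→c S d: FOLLOW(S) ⊇ FIRST(d) = {d}; new: +{d}
  FOLLOW[S]={$,d}  FOLLOW[A]={$,a}
pass 2:
  S→c A: FOLLOW(A) ⊇ FOLLOW(S) ⊇ {$,d}; new: +{d}
  FOLLOW[S]={$,d}  FOLLOW[A]={$,a,d}
pass 3: (no change)
  FOLLOW[S]={$,d}  FOLLOW[A]={$,a,d}

FOLLOW(A) = ["$", "a", "d"]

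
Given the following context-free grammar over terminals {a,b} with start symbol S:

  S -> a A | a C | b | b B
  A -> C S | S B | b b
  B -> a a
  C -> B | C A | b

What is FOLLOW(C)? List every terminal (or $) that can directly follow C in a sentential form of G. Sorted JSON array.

Compute FIRST by fixpoint:
round 1:
  A via A→b b: +{b}
  B via B→a a: +{a}
  C via C→B: +{a}
  C via C→b: +{b}
  S via S→a A: +{a}
  S via S→b: +{b}
  FIRST[S]={a,b}  FIRST[A]={b}  FIRST[B]={a}  FIRST[C]={a,b}
round 2:
  A via A→C S: +{a}
  FIRST[S]={a,b}  FIRST[A]={a,b}  FIRST[B]={a}  FIRST[C]={a,b}
round 3: (no change)
  FIRST[S]={a,b}  FIRST[A]={a,b}  FIRST[B]={a}  FIRST[C]={a,b}

FOLLOW sets:
seed FOLLOW(S) with $
[1]
  A→C S: FOLLOW(C) ⊇ FIRST(S) = {a,b}; new: +{a,b}
  A→S B: FOLLOW(S) ⊇ FIRST(B) = {a}; new: +{a}
  C→B: FOLLOW(B) ⊇ FOLLOW(C) ⊇ {a,b}; new: +{a,b}
  C→C A: FOLLOW(A) ⊇ FOLLOW(C) ⊇ {a,b}; new: +{a,b}
  S→a A: FOLLOW(A) ⊇ FOLLOW(S) ⊇ {$,a}; new: +{$}
  S→a C: FOLLOW(C) ⊇ FOLLOW(S) ⊇ {$,a}; new: +{$}
  S→b B: FOLLOW(B) ⊇ FOLLOW(S) ⊇ {$,a}; new: +{$}
  FOLLOW(S)={$,a}  FOLLOW(A)={$,a,b}  FOLLOW(B)={$,a,b}  FOLLOW(C)={$,a,b}
[2]
  A→C S: FOLLOW(S) ⊇ FOLLOW(A) ⊇ {$,a,b}; new: +{b}
  FOLLOW(S)={$,a,b}  FOLLOW(A)={$,a,b}  FOLLOW(B)={$,a,b}  FOLLOW(C)={$,a,b}
[3] (no change)
  FOLLOW(S)={$,a,b}  FOLLOW(A)={$,a,b}  FOLLOW(B)={$,a,b}  FOLLOW(C)={$,a,b}

FOLLOW(C) = ["$", "a", "b"]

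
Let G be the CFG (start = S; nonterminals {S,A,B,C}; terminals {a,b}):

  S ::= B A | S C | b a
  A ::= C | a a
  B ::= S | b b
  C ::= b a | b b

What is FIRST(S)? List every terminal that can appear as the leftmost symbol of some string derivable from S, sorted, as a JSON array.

Compute FIRST by fixpoint:
iter 1:
  A via A→a a: +{a}
  B via B→b b: +{b}
  C via C→b a: +{b}
  S via S→B A: +{b}
  FIRST(S)={b}  FIRST(A)={a}  FIRST(B)={b}  FIRST(C)={b}
iter 2:
  A via A→C: +{b}
  FIRST(S)={b}  FIRST(A)={a,b}  FIRST(B)={b}  FIRST(C)={b}
iter 3: — fixpoint
  FIRST(S)={b}  FIRST(A)={a,b}  FIRST(B)={b}  FIRST(C)={b}

FIRST(S) = ["b"]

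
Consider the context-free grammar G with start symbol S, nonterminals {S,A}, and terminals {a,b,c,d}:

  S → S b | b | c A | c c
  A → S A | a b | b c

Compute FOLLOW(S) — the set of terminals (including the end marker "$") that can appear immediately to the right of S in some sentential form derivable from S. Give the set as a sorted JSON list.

FIRST iteration:
[1]
  A via A→a b: +{a}
  A via A→b c: +{b}
  S via S→b: +{b}
  S via S→c A: +{c}
  FIRST[S]={b,c}  FIRST[A]={a,b}
[2]
  A via A→S A: +{c}
  FIRST[S]={b,c}  FIRST[A]={a,b,c}
[3] (no change)
  FIRST[S]={b,c}  FIRST[A]={a,b,c}

FOLLOW iteration:
seed FOLLOW(S) with $
iter 1:
  A→S A: FOLLOW(S) ⊇ FIRST(A) = {a,b,c}; new: +{a,b,c}
  S→c A: FOLLOW(A) ⊇ FOLLOW(S) ⊇ {$,a,b,c}; new: +{$,a,b,c}
  FOLLOW[S]={$,a,b,c}  FOLLOW[A]={$,a,b,c}
iter 2: — fixpoint
  FOLLOW[S]={$,a,b,c}  FOLLOW[A]={$,a,b,c}

FOLLOW(S) = ["$", "a", "b", "c"]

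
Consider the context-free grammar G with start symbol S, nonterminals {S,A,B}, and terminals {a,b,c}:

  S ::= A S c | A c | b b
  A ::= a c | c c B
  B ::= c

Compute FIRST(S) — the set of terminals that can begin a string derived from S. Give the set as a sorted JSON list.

Compute FIRST by fixpoint:
[1]
  A via A→a c: +{a}
  A via A→c c B: +{c}
  B via B→c: +{c}
  S via S→A S c: +{a,c}
  S via S→b b: +{b}
  FIRST(S)={a,b,c}  FIRST(A)={a,c}  FIRST(B)={c}
[2] done
  FIRST(S)={a,b,c}  FIRST(A)={a,c}  FIRST(B)={c}

FIRST(S) = ["a", "b", "c"]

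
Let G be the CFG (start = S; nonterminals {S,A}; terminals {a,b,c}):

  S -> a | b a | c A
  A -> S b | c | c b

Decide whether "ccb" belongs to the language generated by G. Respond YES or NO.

Convert to CNF:
  S -> T0 T2 | T1 A | a
  A -> S T0 | T1 T0 | c
  T0 -> b
  T1 -> c
  T2 -> a

Fill CYK table bottom-up:
  T[0,0] 'c' = {A,T1}  orig:{A}
  T[1,1] 'c' = {A,T1}  orig:{A}
  T[2,2] 'b' = {T0}  orig:{}
  T[0,1] 'cc' = {S}
  T[1,2] 'cb' = {A}
  T[0,2] 'ccb' = {A,S}

S ∈ T[0,2] ⇒ YES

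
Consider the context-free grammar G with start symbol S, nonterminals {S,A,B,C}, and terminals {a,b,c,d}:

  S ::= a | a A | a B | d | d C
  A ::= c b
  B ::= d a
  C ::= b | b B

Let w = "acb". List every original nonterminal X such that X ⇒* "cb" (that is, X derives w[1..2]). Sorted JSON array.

CNF form of G:
  S -> T2 C | T3 A | T3 B | a | d
  A -> T0 T1
  B -> T2 T3
  C -> T1 B | b
  T0 -> c
  T1 -> b
  T2 -> d
  T3 -> a

CYK fill — only the sub-triangle for w[1..2]:
  cell(1,1) c: {T0}  orig:{}
  cell(2,2) b: {C,T1}  orig:{C}
  cell(1,2) cb: {A}

Original NTs in T[1,2] deriving "cb": ["A"]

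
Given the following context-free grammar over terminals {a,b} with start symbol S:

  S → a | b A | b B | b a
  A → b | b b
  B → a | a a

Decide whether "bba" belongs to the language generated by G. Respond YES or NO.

CNF form of G:
  S -> T0 A | T0 B | T0 T1 | a
  A -> T0 T0 | b
  B -> T1 T1 | a
  T0 -> b
  T1 -> a

CYK fill:
  [0..0]={A,T0}  "b"  orig:{A}
  [1..1]={A,T0}  "b"  orig:{A}
  [2..2]={B,S,T1}  "a"  orig:{B,S}
  [0..1]={A,S}  "bb"
  [1..2]={S}  "ba"
  [0..2]=∅  "bba"

S ∉ T[0,2] ⇒ NO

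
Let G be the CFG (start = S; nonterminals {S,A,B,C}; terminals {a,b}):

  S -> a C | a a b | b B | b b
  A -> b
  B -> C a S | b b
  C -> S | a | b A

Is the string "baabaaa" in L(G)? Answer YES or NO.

Convert to CNF:
  S -> T0 C | T0 X4 | T1 B | T1 T1
  A -> b
  B -> C X2 | T1 T1
  C -> T0 C | T0 X3 | T1 A | T1 B | T1 T1 | a
  T0 -> a
  T1 -> b
  X2 -> T0 S
  X3 -> T0 T1
  X4 -> T0 T1

CYK table (by increasing span):
  cell(0,0) b: {A,T1}  orig:{A}
  cell(1,1) a: {C,T0}  orig:{C}
  cell(2,2) a: {C,T0}  orig:{C}
  cell(3,3) b: {A,T1}  orig:{A}
  cell(4,4) a: {C,T0}  orig:{C}
  cell(5,5) a: {C,T0}  orig:{C}
  cell(6,6) a: {C,T0}  orig:{C}
  cell(0,1) ba: ∅
  cell(1,2) aa: {C,S}
  cell(2,3) ab: {X3,X4}  orig:{}
  cell(3,4) ba: ∅
  cell(4,5) aa: {C,S}
  cell(5,6) aa: {C,S}
  cell(0,2) baa: ∅
  cell(1,3) aab: {C,S}
  cell(2,4) aba: ∅
  cell(3,5) baa: ∅
  cell(4,6) aaa: {C,S,X2}  orig:{C,S}
  cell(0,3) baab: ∅
  cell(1,4) aaba: ∅
  cell(2,5) abaa: ∅
  cell(3,6) baaa: ∅
  cell(0,4) baaba: ∅
  cell(1,5) aabaa: ∅
  cell(2,6) abaaa: ∅
  cell(0,5) baabaa: ∅
  cell(1,6) aabaaa: {B}
  cell(0,6) baabaaa: {C,S}

S ∈ T[0,6] ⇒ YES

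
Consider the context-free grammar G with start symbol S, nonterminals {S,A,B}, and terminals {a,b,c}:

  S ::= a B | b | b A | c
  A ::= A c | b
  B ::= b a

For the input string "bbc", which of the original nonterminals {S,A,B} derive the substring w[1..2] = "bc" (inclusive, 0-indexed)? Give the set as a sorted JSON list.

Convert to CNF:
  S -> T1 A | T2 B | b | c
  A -> A T0 | b
  B -> T1 T2
  T0 -> c
  T1 -> b
  T2 -> a

CYK fill (cells [i..j] with 1 ≤ i ≤ j ≤ 2 only):
  T[1,1] 'b' = {A,S,T1}  orig:{A,S}
  T[2,2] 'c' = {S,T0}  orig:{S}
  T[1,2] 'bc' = {A}

Original NTs in T[1,2] deriving "bc": ["A"]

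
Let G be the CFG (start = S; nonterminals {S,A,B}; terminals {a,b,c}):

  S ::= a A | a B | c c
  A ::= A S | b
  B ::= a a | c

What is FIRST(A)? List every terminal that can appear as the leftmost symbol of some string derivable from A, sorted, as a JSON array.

Compute FIRST by fixpoint:
iter 1:
  A via A→b: +{b}
  B via B→a a: +{a}
  B via B→c: +{c}
  S via S→a A: +{a}
  S via S→c c: +{c}
  S: {a,c}  A: {b}  B: {a,c}
iter 2: — fixpoint
  S: {a,c}  A: {b}  B: {a,c}

FIRST(A) = ["b"]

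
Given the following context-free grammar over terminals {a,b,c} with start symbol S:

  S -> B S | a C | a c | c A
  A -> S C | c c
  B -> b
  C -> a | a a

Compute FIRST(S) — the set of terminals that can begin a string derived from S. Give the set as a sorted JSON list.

FIRST sets, iterate to fixpoint:
round 1:
  A via A→c c: +{c}
  B via B→b: +{b}
  C via C→a: +{a}
  S via S→B S: +{b}
  S via S→a C: +{a}
  S via S→c A: +{c}
  FIRST(S)={a,b,c}  FIRST(A)={c}  FIRST(B)={b}  FIRST(C)={a}
round 2:
  A via A→S C: +{a,b}
  FIRST(S)={a,b,c}  FIRST(A)={a,b,c}  FIRST(B)={b}  FIRST(C)={a}
round 3: (stable)
  FIRST(S)={a,b,c}  FIRST(A)={a,b,c}  FIRST(B)={b}  FIRST(C)={a}

FIRST(S) = ["a", "b", "c"]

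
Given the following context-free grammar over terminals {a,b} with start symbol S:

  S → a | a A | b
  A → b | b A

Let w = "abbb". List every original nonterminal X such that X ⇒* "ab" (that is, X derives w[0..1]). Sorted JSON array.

Convert to CNF:
  S -> T1 A | a | b
  A -> T0 A | b
  T0 -> b
  T1 -> a

CYK table (by increasing span), restricted to cells inside w[0..1]:
  T[0,0] 'a' = {S,T1}  orig:{S}
  T[1,1] 'b' = {A,S,T0}  orig:{A,S}
  T[0,1] 'ab' = {S}

Original NTs in T[0,1] deriving "ab": ["S"]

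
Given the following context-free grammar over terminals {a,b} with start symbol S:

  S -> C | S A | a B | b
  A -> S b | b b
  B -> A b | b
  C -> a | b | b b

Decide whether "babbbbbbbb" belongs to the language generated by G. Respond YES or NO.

Convert to CNF:
  S -> S A | T0 T0 | T1 B | a | b
  A -> S T0 | T0 T0
  B -> A T0 | b
  C -> T0 T0 | a | b
  T0 -> b
  T1 -> a

CYK fill:
  T[0,0] 'b' = {B,C,S,T0}  orig:{B,C,S}
  T[1,1] 'a' = {C,S,T1}  orig:{C,S}
  T[2,2] 'b' = {B,C,S,T0}  orig:{B,C,S}
  T[3,3] 'b' = {B,C,S,T0}  orig:{B,C,S}
  T[4,4] 'b' = {B,C,S,T0}  orig:{B,C,S}
  T[5,5] 'b' = {B,C,S,T0}  orig:{B,C,S}
  T[6,6] 'b' = {B,C,S,T0}  orig:{B,C,S}
  T[7,7] 'b' = {B,C,S,T0}  orig:{B,C,S}
  T[8,8] 'b' = {B,C,S,T0}  orig:{B,C,S}
  T[9,9] 'b' = {B,C,S,T0}  orig:{B,C,S}
  T[0,1] 'ba' = ∅
  T[1,2] 'ab' = {A,S}
  T[2,3] 'bb' = {A,C,S}
  T[3,4] 'bb' = {A,C,S}
  T[4,5] 'bb' = {A,C,S}
  T[5,6] 'bb' = {A,C,S}
  T[6,7] 'bb' = {A,C,S}
  T[7,8] 'bb' = {A,C,S}
  T[8,9] 'bb' = {A,C,S}
  T[0,2] 'bab' = {S}
  T[1,3] 'abb' = {A,B,S}
  T[2,4] 'bbb' = {A,B,S}
  T[3,5] 'bbb' = {A,B,S}
  T[4,6] 'bbb' = {A,B,S}
  T[5,7] 'bbb' = {A,B,S}
  T[6,8] 'bbb' = {A,B,S}
  T[7,9] 'bbb' = {A,B,S}
  T[0,3] 'babb' = {A,S}
  T[1,4] 'abbb' = {A,B,S}
  T[2,5] 'bbbb' = {A,B,S}
  T[3,6] 'bbbb' = {A,B,S}
  T[4,7] 'bbbb' = {A,B,S}
  T[5,8] 'bbbb' = {A,B,S}
  T[6,9] 'bbbb' = {A,B,S}
  T[0,4] 'babbb' = {A,B,S}
  T[1,5] 'abbbb' = {A,B,S}
  T[2,6] 'bbbbb' = {A,B,S}
  T[3,7] 'bbbbb' = {A,B,S}
  T[4,8] 'bbbbb' = {A,B,S}
  T[5,9] 'bbbbb' = {A,B,S}
  T[0,5] 'babbbb' = {A,B,S}
  T[1,6] 'abbbbb' = {A,B,S}
  T[2,7] 'bbbbbb' = {A,B,S}
  T[3,8] 'bbbbbb' = {A,B,S}
  T[4,9] 'bbbbbb' = {A,B,S}
  T[0,6] 'babbbbb' = {A,B,S}
  T[1,7] 'abbbbbb' = {A,B,S}
  T[2,8] 'bbbbbbb' = {A,B,S}
  T[3,9] 'bbbbbbb' = {A,B,S}
  T[0,7] 'babbbbbb' = {A,B,S}
  T[1,8] 'abbbbbbb' = {A,B,S}
  T[2,9] 'bbbbbbbb' = {A,B,S}
  T[0,8] 'babbbbbbb' = {A,B,S}
  T[1,9] 'abbbbbbbb' = {A,B,S}
  T[0,9] 'babbbbbbbb' = {A,B,S}

S ∈ T[0,9] ⇒ YES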